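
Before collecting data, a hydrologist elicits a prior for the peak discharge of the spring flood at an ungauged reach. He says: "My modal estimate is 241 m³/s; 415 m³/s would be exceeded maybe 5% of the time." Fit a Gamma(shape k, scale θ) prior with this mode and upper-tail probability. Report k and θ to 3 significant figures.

Gamma(k,θ) with k>1 has mode (k−1)θ, so θ = 241/(k−1).
Need P(X < 415) = 0.95 with θ tied to k this way. Start at k = 2, θ = 241: P(X<415) ≈ 0.514.
Too low — raise k to concentrate. Iterating converges to k ≈ 10.4.
Then θ = 241/(10.4−1) ≈ 25.5.

k ≈ 10.4, θ ≈ 25.5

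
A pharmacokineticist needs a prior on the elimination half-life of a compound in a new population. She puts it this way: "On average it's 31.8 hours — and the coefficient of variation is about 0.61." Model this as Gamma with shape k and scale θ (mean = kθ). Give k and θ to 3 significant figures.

k ≈ 2.69, θ ≈ 11.8

For Gamma(k, scale θ): mean = kθ, variance = kθ², so CV = 1/√k.
CV = 0.61, hence k = 1/CV² = 2.69.
Then θ = mean/k = 31.8/2.69 = 11.8.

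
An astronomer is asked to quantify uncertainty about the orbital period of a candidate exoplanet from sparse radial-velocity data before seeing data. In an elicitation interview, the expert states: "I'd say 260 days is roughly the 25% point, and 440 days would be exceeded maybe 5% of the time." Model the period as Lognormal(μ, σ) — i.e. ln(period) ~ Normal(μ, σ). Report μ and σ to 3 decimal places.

If T ~ Lognormal(μ,σ) then ln T ~ Normal(μ,σ), so the p-quantile of ln T is μ + z_p·σ.
ln(260) = 5.561 and ln(440) = 6.087; z_{0.25} = -0.6745, z_{0.95} = 1.645.
σ = (6.087 − 5.561)/(1.645 − (-0.6745)) = 0.227.
μ = 5.561 − (-0.6745)·0.227 = 5.714.

μ ≈ 5.714, σ ≈ 0.227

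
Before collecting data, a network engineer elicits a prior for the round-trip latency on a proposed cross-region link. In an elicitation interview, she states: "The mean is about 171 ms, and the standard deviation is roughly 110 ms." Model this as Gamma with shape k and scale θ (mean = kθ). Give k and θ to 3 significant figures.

For Gamma(k, scale θ): mean = kθ, variance = kθ², so CV = 1/√k.
CV = SD/mean = 110/171 = 0.6433, hence k = 1/CV² = 2.42.
Then θ = mean/k = 171/2.42 = 70.8.

k ≈ 2.42, θ ≈ 70.8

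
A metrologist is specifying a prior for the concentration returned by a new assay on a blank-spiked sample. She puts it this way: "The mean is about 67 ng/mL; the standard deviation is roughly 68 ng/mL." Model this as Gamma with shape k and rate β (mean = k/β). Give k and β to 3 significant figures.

k ≈ 0.971, β ≈ 0.0145

For Gamma(k, rate β): mean = k/β, variance = k/β², so CV = 1/√k.
CV = SD/mean = 68/67 = 1.015, hence k = 1/CV² = 0.971.
Then β = k/mean = 0.971/67 = 0.0145.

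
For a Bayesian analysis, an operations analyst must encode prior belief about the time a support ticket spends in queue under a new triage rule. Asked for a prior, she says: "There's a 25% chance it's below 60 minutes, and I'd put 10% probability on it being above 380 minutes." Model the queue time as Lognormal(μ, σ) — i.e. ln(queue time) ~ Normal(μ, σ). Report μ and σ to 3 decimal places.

μ ≈ 4.731, σ ≈ 0.944

If T ~ Lognormal(μ,σ) then ln T ~ Normal(μ,σ), so the p-quantile of ln T is μ + z_p·σ.
ln(60) = 4.094 and ln(380) = 5.94; z_{0.25} = -0.6745, z_{0.9} = 1.282.
σ = (5.94 − 4.094)/(1.282 − (-0.6745)) = 0.944.
μ = 4.094 − (-0.6745)·0.944 = 4.731.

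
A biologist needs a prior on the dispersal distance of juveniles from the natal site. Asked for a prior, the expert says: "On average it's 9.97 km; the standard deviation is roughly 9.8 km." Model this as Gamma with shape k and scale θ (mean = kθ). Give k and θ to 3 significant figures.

k ≈ 1.03, θ ≈ 9.63

For Gamma(k, scale θ): mean = kθ, variance = kθ², so CV = 1/√k.
CV = SD/mean = 9.8/9.97 = 0.9829, hence k = 1/CV² = 1.03.
Then θ = mean/k = 9.97/1.03 = 9.63.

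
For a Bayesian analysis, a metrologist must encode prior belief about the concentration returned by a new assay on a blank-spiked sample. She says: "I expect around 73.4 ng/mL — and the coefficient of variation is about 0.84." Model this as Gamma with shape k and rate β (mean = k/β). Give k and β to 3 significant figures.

k ≈ 1.42, β ≈ 0.0193

For Gamma(k, rate β): mean = k/β, variance = k/β², so CV = 1/√k.
CV = 0.84, hence k = 1/CV² = 1.42.
Then β = k/mean = 1.42/73.4 = 0.0193.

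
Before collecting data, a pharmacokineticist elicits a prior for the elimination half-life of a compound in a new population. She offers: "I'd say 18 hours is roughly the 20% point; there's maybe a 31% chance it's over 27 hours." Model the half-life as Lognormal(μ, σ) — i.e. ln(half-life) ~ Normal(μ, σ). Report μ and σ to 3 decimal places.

μ ≈ 3.146, σ ≈ 0.303

If T ~ Lognormal(μ,σ) then ln T ~ Normal(μ,σ), so the p-quantile of ln T is μ + z_p·σ.
ln(18) = 2.89 and ln(27) = 3.296; z_{0.2} = -0.8416, z_{0.69} = 0.4959.
σ = (3.296 − 2.89)/(0.4959 − (-0.8416)) = 0.303.
μ = 2.89 − (-0.8416)·0.303 = 3.146.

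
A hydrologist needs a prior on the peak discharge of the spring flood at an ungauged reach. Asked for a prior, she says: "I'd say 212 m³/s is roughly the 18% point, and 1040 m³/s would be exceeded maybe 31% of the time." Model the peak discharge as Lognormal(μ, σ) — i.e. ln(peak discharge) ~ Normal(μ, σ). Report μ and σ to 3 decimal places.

If T ~ Lognormal(μ,σ) then ln T ~ Normal(μ,σ), so the p-quantile of ln T is μ + z_p·σ.
ln(212) = 5.357 and ln(1040) = 6.947; z_{0.18} = -0.9154, z_{0.69} = 0.4959.
σ = (6.947 − 5.357)/(0.4959 − (-0.9154)) = 1.127.
μ = 5.357 − (-0.9154)·1.127 = 6.388.

μ ≈ 6.388, σ ≈ 1.127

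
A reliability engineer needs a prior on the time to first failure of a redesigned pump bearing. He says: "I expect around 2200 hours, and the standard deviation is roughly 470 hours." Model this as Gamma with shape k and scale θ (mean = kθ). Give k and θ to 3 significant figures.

k ≈ 21.9, θ ≈ 100

For Gamma(k, scale θ): mean = kθ, variance = kθ², so CV = 1/√k.
CV = SD/mean = 470/2200 = 0.2136, hence k = 1/CV² = 21.9.
Then θ = mean/k = 2200/21.9 = 100.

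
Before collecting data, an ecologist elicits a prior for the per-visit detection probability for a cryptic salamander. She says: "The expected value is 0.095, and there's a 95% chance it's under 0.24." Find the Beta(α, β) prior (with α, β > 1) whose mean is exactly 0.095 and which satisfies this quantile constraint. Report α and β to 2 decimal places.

With mean 0.095 fixed, write α = 0.095s, β = 0.905s where s = α+β.
Need P(θ < 0.24) = 0.95 under Beta(0.095s, 0.905s). Normal approximation: (q−m)/√(m(1−m)/s) ≈ z_{0.95} = 1.64, so s ≈ 0.095·0.905·(1.64)²/(0.24−0.095)² = 11.1.
At s = 11.1: P(θ<0.24) ≈ 0.930. Adjusting to match 0.95 gives s ≈ 14.95.
So α = 0.095·14.95 ≈ 1.42, β = 0.905·14.95 ≈ 13.53.

α ≈ 1.42, β ≈ 13.53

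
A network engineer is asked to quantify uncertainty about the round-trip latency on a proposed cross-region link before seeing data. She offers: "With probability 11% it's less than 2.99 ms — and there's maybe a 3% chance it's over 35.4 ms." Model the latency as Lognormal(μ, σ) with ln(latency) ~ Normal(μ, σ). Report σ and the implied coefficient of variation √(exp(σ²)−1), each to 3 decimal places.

If T ~ Lognormal(μ,σ) then ln T ~ Normal(μ,σ), so the p-quantile of ln T is μ + z_p·σ.
ln(2.99) = 1.095 and ln(35.4) = 3.567; z_{0.11} = -1.227, z_{0.97} = 1.881.
σ = (3.567 − 1.095)/(1.881 − (-1.227)) = 0.795.
μ = 1.095 − (-1.227)·0.795 = 2.071.
CV = √(exp(σ²)−1) = √(exp(0.6326)−1) = 0.939.

σ ≈ 0.795, CV ≈ 0.939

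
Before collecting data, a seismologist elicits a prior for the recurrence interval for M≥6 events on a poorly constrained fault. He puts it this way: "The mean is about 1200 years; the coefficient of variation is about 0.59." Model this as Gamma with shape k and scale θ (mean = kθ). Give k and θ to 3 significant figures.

k ≈ 2.87, θ ≈ 418

For Gamma(k, scale θ): mean = kθ, variance = kθ², so CV = 1/√k.
CV = 0.59, hence k = 1/CV² = 2.87.
Then θ = mean/k = 1200/2.87 = 418.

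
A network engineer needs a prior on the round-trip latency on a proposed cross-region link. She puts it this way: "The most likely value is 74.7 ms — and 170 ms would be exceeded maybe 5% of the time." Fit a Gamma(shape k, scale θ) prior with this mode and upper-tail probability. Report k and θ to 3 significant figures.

k ≈ 5.06, θ ≈ 18.4

Gamma(k,θ) with k>1 has mode (k−1)θ, so θ = 74.7/(k−1).
Need P(X < 170) = 0.95 with θ tied to k this way. Start at k = 2, θ = 74.7: P(X<170) ≈ 0.664.
Too low — raise k to concentrate. Iterating converges to k ≈ 5.06.
Then θ = 74.7/(5.06−1) ≈ 18.4.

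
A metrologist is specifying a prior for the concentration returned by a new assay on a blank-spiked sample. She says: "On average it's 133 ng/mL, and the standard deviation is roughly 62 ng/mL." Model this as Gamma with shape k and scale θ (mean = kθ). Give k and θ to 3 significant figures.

For Gamma(k, scale θ): mean = kθ, variance = kθ², so CV = 1/√k.
CV = SD/mean = 62/133 = 0.4662, hence k = 1/CV² = 4.6.
Then θ = mean/k = 133/4.6 = 28.9.

k ≈ 4.6, θ ≈ 28.9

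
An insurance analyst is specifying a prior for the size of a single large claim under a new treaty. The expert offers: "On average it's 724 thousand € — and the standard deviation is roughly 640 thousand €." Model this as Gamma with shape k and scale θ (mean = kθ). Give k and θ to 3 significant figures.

k ≈ 1.28, θ ≈ 566

For Gamma(k, scale θ): mean = kθ, variance = kθ², so CV = 1/√k.
CV = SD/mean = 640/724 = 0.884, hence k = 1/CV² = 1.28.
Then θ = mean/k = 724/1.28 = 566.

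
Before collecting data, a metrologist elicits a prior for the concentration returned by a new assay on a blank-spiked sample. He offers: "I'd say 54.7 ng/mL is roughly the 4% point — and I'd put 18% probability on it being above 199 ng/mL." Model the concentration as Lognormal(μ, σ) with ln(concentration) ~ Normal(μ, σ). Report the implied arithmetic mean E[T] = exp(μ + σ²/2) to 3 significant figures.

If T ~ Lognormal(μ,σ) then ln T ~ Normal(μ,σ), so the p-quantile of ln T is μ + z_p·σ.
ln(54.7) = 4.002 and ln(199) = 5.293; z_{0.04} = -1.751, z_{0.82} = 0.9154.
σ = (5.293 − 4.002)/(0.9154 − (-1.751)) = 0.484.
μ = 4.002 − (-1.751)·0.484 = 4.850.
E[T] = exp(μ + σ²/2) = exp(4.850 + 0.1173) = 144 ng/mL.

E[T] ≈ 144 ng/mL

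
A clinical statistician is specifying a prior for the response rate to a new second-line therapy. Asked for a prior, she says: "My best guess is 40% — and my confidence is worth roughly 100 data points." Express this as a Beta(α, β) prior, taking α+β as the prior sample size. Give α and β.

α = 40, β = 60

Under the effective-sample-size interpretation, Beta(α, β) has prior mean α/(α+β) and prior sample size α+β.
So α+β = 100 and α/(α+β) = 0.4, giving α = 0.4·100 = 40 and β = 100 − 40 = 60.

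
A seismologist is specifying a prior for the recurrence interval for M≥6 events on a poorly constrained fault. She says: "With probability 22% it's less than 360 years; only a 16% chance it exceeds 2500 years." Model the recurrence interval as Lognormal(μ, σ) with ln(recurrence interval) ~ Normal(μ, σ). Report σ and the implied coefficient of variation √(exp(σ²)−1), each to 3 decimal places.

σ ≈ 1.097, CV ≈ 1.527

If T ~ Lognormal(μ,σ) then ln T ~ Normal(μ,σ), so the p-quantile of ln T is μ + z_p·σ.
ln(360) = 5.886 and ln(2500) = 7.824; z_{0.22} = -0.7722, z_{0.84} = 0.9945.
σ = (7.824 − 5.886)/(0.9945 − (-0.7722)) = 1.097.
μ = 5.886 − (-0.7722)·1.097 = 6.733.
CV = √(exp(σ²)−1) = √(exp(1.2033)−1) = 1.527.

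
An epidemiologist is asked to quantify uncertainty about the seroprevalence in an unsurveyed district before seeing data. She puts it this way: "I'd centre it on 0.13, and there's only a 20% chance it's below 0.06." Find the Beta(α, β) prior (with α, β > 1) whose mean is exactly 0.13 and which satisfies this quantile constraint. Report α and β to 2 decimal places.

α ≈ 2.14, β ≈ 14.35

With mean 0.13 fixed, write α = 0.13s, β = 0.87s where s = α+β.
Need P(θ < 0.06) = 0.2 under Beta(0.13s, 0.87s). Normal approximation: (q−m)/√(m(1−m)/s) ≈ z_{0.2} = -0.842, so s ≈ 0.13·0.87·(-0.842)²/(0.06−0.13)² = 16.3.
At s = 16.3: P(θ<0.06) ≈ 0.202. Adjusting to match 0.2 gives s ≈ 16.50.
So α = 0.13·16.50 ≈ 2.14, β = 0.87·16.50 ≈ 14.35.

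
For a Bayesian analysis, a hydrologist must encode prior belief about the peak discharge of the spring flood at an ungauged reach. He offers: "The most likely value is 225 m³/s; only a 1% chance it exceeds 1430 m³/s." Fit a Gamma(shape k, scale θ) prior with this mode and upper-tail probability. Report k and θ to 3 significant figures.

Gamma(k,θ) with k>1 has mode (k−1)θ, so θ = 225/(k−1).
Need P(X < 1430) = 0.99 with θ tied to k this way. Start at k = 2, θ = 225: P(X<1430) ≈ 0.987.
Too low — raise k to concentrate. Iterating converges to k ≈ 2.06.
Then θ = 225/(2.06−1) ≈ 212.

k ≈ 2.06, θ ≈ 212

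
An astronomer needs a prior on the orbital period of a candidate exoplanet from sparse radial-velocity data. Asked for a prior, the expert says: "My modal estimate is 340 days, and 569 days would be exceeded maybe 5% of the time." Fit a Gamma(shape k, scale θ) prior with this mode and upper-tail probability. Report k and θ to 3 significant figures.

Gamma(k,θ) with k>1 has mode (k−1)θ, so θ = 340/(k−1).
Need P(X < 569) = 0.95 with θ tied to k this way. Start at k = 2, θ = 340: P(X<569) ≈ 0.498.
Too low — raise k to concentrate. Iterating converges to k ≈ 11.5.
Then θ = 340/(11.5−1) ≈ 32.3.

k ≈ 11.5, θ ≈ 32.3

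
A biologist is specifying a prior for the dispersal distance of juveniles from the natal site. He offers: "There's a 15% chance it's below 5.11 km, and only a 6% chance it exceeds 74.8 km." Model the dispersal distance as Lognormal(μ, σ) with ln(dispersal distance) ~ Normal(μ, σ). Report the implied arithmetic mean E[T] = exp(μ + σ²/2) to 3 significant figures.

E[T] ≈ 25.6 km

If T ~ Lognormal(μ,σ) then ln T ~ Normal(μ,σ), so the p-quantile of ln T is μ + z_p·σ.
ln(5.11) = 1.631 and ln(74.8) = 4.315; z_{0.15} = -1.036, z_{0.94} = 1.555.
σ = (4.315 − 1.631)/(1.555 − (-1.036)) = 1.036.
μ = 1.631 − (-1.036)·1.036 = 2.705.
E[T] = exp(μ + σ²/2) = exp(2.705 + 0.5363) = 25.6 km.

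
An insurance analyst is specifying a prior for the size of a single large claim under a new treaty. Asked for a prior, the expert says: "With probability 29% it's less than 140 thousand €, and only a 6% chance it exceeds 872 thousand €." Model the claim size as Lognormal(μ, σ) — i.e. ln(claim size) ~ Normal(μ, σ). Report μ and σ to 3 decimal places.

If T ~ Lognormal(μ,σ) then ln T ~ Normal(μ,σ), so the p-quantile of ln T is μ + z_p·σ.
ln(140) = 4.942 and ln(872) = 6.771; z_{0.29} = -0.5534, z_{0.94} = 1.555.
σ = (6.771 − 4.942)/(1.555 − (-0.5534)) = 0.868.
μ = 4.942 − (-0.5534)·0.868 = 5.422.

μ ≈ 5.422, σ ≈ 0.868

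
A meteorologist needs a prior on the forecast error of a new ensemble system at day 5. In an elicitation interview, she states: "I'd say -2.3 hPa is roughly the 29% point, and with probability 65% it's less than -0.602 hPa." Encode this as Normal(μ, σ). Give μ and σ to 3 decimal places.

μ = -1.299, σ = 1.809

For Normal(μ,σ), the p-quantile is μ + z_p·σ. Here z_{0.29} = -0.5534, z_{0.65} = 0.3853.
So -2.3 = μ − 0.5534σ and -0.602 = μ + 0.3853σ.
Subtracting: σ = (-0.602 − -2.3)/(0.3853 − (-0.5534)) = 1.809.
Then μ = -2.3 − (-0.5534)·1.809 = -1.299.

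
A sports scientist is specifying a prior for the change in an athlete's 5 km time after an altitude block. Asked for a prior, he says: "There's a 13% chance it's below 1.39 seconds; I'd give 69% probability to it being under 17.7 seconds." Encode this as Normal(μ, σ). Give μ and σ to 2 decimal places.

μ = 12.71, σ = 10.05

The p-quantile of Normal(μ,σ) is μ + z_p·σ, with z_{0.13} = -1.126 and z_{0.69} = 0.4959.
Eliminate σ: μ = (z₂·x₁ − z₁·x₂)/(z₂ − z₁) = (0.4959·1.39 − (-1.126)·17.7)/1.622 = 12.71.
Then σ = (x₂ − x₁)/(z₂ − z₁) = (17.7 − 1.39)/1.622 = 10.05.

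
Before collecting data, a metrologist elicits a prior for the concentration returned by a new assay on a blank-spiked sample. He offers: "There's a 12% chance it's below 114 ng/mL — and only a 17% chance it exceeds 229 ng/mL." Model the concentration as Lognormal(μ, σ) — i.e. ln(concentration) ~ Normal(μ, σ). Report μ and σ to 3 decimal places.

If T ~ Lognormal(μ,σ) then ln T ~ Normal(μ,σ), so the p-quantile of ln T is μ + z_p·σ.
ln(114) = 4.736 and ln(229) = 5.434; z_{0.12} = -1.175, z_{0.83} = 0.9542.
σ = (5.434 − 4.736)/(0.9542 − (-1.175)) = 0.328.
μ = 4.736 − (-1.175)·0.328 = 5.121.

μ ≈ 5.121, σ ≈ 0.328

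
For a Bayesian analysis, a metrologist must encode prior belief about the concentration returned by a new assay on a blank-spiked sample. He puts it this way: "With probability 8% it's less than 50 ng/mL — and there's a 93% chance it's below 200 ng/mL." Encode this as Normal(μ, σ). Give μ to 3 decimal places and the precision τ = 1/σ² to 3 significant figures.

μ = 123.159, τ = 0.000369

For Normal(μ,σ), the p-quantile is μ + z_p·σ. Here z_{0.08} = -1.405, z_{0.93} = 1.476.
So 50 = μ − 1.405σ and 200 = μ + 1.476σ.
Subtracting: σ = (200 − 50)/(1.476 − (-1.405)) = 52.068.
Then μ = 50 − (-1.405)·52.068 = 123.159.
Precision τ = 1/σ² = 1/52.07² = 0.000369.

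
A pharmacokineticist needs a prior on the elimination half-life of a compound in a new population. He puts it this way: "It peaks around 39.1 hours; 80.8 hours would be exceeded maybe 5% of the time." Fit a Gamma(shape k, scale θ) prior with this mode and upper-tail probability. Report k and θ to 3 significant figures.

k ≈ 6.25, θ ≈ 7.45

Gamma(k,θ) with k>1 has mode (k−1)θ, so θ = 39.1/(k−1).
Need P(X < 80.8) = 0.95 with θ tied to k this way. Start at k = 2, θ = 39.1: P(X<80.8) ≈ 0.612.
Too low — raise k to concentrate. Iterating converges to k ≈ 6.25.
Then θ = 39.1/(6.25−1) ≈ 7.45.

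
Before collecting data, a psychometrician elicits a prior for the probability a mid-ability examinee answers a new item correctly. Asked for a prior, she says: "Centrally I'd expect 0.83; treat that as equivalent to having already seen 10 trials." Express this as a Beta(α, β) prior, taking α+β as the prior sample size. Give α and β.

Under the effective-sample-size interpretation, Beta(α, β) has prior mean α/(α+β) and prior sample size α+β.
So α+β = 10 and α/(α+β) = 0.83, giving α = 0.83·10 = 8.3 and β = 10 − 8.3 = 1.7.

α = 8.3, β = 1.7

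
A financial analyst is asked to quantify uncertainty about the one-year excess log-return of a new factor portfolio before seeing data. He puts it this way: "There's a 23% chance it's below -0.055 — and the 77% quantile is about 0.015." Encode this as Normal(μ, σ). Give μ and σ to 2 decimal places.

μ = -0.02, σ = 0.05

The p-quantile of Normal(μ,σ) is μ + z_p·σ, with z_{0.23} = -0.7388 and z_{0.77} = 0.7388.
Eliminate σ: μ = (z₂·x₁ − z₁·x₂)/(z₂ − z₁) = (0.7388·-0.055 − (-0.7388)·0.015)/1.478 = -0.02.
Then σ = (x₂ − x₁)/(z₂ − z₁) = (0.015 − -0.055)/1.478 = 0.05.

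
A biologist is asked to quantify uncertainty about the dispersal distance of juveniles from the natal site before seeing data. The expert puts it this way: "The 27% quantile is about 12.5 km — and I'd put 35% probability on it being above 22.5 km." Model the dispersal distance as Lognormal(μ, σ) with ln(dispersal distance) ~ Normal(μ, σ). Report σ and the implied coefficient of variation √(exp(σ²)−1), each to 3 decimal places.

σ ≈ 0.589, CV ≈ 0.644

If T ~ Lognormal(μ,σ) then ln T ~ Normal(μ,σ), so the p-quantile of ln T is μ + z_p·σ.
ln(12.5) = 2.526 and ln(22.5) = 3.114; z_{0.27} = -0.6128, z_{0.65} = 0.3853.
σ = (3.114 − 2.526)/(0.3853 − (-0.6128)) = 0.589.
μ = 2.526 − (-0.6128)·0.589 = 2.887.
CV = √(exp(σ²)−1) = √(exp(0.3468)−1) = 0.644.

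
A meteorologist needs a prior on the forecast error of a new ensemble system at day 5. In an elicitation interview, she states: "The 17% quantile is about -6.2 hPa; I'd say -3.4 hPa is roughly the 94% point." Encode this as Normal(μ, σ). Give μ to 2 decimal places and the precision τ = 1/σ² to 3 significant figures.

μ = -5.14, τ = 0.803

For Normal(μ,σ), the p-quantile is μ + z_p·σ. Here z_{0.17} = -0.9542, z_{0.94} = 1.555.
So -6.2 = μ − 0.9542σ and -3.4 = μ + 1.555σ.
Subtracting: σ = (-3.4 − -6.2)/(1.555 − (-0.9542)) = 1.12.
Then μ = -6.2 − (-0.9542)·1.12 = -5.14.
Precision τ = 1/σ² = 1/1.116² = 0.803.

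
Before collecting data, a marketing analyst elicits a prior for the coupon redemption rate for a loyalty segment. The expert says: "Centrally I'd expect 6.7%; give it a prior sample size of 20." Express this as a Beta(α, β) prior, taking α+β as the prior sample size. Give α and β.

Under the effective-sample-size interpretation, Beta(α, β) has prior mean α/(α+β) and prior sample size α+β.
So α+β = 20 and α/(α+β) = 0.067, giving α = 0.067·20 = 1.34 and β = 20 − 1.34 = 18.66.

α = 1.34, β = 18.66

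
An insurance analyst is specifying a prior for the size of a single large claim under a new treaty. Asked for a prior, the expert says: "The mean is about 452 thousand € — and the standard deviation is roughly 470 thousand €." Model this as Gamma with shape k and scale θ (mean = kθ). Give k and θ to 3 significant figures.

For Gamma(k, scale θ): mean = kθ, variance = kθ², so CV = 1/√k.
CV = SD/mean = 470/452 = 1.04, hence k = 1/CV² = 0.925.
Then θ = mean/k = 452/0.925 = 489.

k ≈ 0.925, θ ≈ 489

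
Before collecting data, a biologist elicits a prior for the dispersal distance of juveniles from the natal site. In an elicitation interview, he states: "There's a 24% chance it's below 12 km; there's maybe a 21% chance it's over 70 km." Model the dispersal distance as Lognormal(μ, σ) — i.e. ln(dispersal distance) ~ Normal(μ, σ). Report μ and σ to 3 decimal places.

μ ≈ 3.308, σ ≈ 1.166

If T ~ Lognormal(μ,σ) then ln T ~ Normal(μ,σ), so the p-quantile of ln T is μ + z_p·σ.
ln(12) = 2.485 and ln(70) = 4.248; z_{0.24} = -0.7063, z_{0.79} = 0.8064.
σ = (4.248 − 2.485)/(0.8064 − (-0.7063)) = 1.166.
μ = 2.485 − (-0.7063)·1.166 = 3.308.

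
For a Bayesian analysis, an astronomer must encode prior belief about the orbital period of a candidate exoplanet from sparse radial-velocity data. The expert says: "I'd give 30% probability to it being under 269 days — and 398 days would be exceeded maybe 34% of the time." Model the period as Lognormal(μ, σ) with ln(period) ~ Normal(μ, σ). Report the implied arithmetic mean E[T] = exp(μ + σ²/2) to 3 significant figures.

E[T] ≈ 366 days

If T ~ Lognormal(μ,σ) then ln T ~ Normal(μ,σ), so the p-quantile of ln T is μ + z_p·σ.
ln(269) = 5.595 and ln(398) = 5.986; z_{0.3} = -0.5244, z_{0.66} = 0.4125.
σ = (5.986 − 5.595)/(0.4125 − (-0.5244)) = 0.418.
μ = 5.595 − (-0.5244)·0.418 = 5.814.
E[T] = exp(μ + σ²/2) = exp(5.814 + 0.0874) = 366 days.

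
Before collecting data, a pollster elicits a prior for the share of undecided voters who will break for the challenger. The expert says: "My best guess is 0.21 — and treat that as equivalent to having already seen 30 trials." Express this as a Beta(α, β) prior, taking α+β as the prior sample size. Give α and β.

α = 6.3, β = 23.7

Under the effective-sample-size interpretation, Beta(α, β) has prior mean α/(α+β) and prior sample size α+β.
So α+β = 30 and α/(α+β) = 0.21, giving α = 0.21·30 = 6.3 and β = 30 − 6.3 = 23.7.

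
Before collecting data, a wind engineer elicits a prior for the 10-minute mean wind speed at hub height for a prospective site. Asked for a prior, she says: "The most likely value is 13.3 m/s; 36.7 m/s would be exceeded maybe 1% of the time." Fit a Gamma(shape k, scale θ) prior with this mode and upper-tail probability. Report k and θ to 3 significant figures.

Gamma(k,θ) with k>1 has mode (k−1)θ, so θ = 13.3/(k−1).
Need P(X < 36.7) = 0.99 with θ tied to k this way. Start at k = 2, θ = 13.3: P(X<36.7) ≈ 0.762.
Too low — raise k to concentrate. Iterating converges to k ≈ 5.46.
Then θ = 13.3/(5.46−1) ≈ 2.98.

k ≈ 5.46, θ ≈ 2.98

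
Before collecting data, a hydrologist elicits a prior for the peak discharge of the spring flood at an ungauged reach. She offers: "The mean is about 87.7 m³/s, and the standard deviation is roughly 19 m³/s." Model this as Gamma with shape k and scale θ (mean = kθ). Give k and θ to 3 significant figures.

For Gamma(k, scale θ): mean = kθ, variance = kθ², so CV = 1/√k.
CV = SD/mean = 19/87.7 = 0.2166, hence k = 1/CV² = 21.3.
Then θ = mean/k = 87.7/21.3 = 4.12.

k ≈ 21.3, θ ≈ 4.12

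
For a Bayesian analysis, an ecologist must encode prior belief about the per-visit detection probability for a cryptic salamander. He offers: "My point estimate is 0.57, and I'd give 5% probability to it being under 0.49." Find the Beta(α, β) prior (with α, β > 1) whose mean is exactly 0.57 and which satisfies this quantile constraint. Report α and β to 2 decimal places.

α ≈ 59.70, β ≈ 45.04

With mean 0.57 fixed, write α = 0.57s, β = 0.43s where s = α+β.
Need P(θ < 0.49) = 0.05 under Beta(0.57s, 0.43s). Normal approximation: (q−m)/√(m(1−m)/s) ≈ z_{0.05} = -1.64, so s ≈ 0.57·0.43·(-1.64)²/(0.49−0.57)² = 103.6.
At s = 103.6: P(θ<0.49) ≈ 0.051. Adjusting to match 0.05 gives s ≈ 104.74.
So α = 0.57·104.74 ≈ 59.70, β = 0.43·104.74 ≈ 45.04.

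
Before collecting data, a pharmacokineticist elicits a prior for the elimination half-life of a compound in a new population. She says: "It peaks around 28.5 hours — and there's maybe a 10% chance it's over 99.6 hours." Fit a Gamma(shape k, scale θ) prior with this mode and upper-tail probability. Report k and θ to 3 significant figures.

Gamma(k,θ) with k>1 has mode (k−1)θ, so θ = 28.5/(k−1).
Need P(X < 99.6) = 0.9 with θ tied to k this way. Start at k = 2, θ = 28.5: P(X<99.6) ≈ 0.864.
Too low — raise k to concentrate. Iterating converges to k ≈ 2.2.
Then θ = 28.5/(2.2−1) ≈ 23.8.

k ≈ 2.2, θ ≈ 23.8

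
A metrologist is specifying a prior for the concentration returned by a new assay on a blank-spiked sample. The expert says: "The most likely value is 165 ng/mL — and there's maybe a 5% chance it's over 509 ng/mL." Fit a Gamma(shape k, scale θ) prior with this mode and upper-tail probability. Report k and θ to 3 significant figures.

Gamma(k,θ) with k>1 has mode (k−1)θ, so θ = 165/(k−1).
Need P(X < 509) = 0.95 with θ tied to k this way. Start at k = 2, θ = 165: P(X<509) ≈ 0.813.
Too low — raise k to concentrate. Iterating converges to k ≈ 3.08.
Then θ = 165/(3.08−1) ≈ 79.4.

k ≈ 3.08, θ ≈ 79.4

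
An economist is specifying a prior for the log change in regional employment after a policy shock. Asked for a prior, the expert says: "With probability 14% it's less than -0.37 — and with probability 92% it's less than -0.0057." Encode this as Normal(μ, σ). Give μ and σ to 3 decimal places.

For Normal(μ,σ), the p-quantile is μ + z_p·σ. Here z_{0.14} = -1.08, z_{0.92} = 1.405.
So -0.37 = μ − 1.08σ and -0.0057 = μ + 1.405σ.
Subtracting: σ = (-0.0057 − -0.37)/(1.405 − (-1.08)) = 0.147.
Then μ = -0.37 − (-1.08)·0.147 = -0.212.

μ = -0.212, σ = 0.147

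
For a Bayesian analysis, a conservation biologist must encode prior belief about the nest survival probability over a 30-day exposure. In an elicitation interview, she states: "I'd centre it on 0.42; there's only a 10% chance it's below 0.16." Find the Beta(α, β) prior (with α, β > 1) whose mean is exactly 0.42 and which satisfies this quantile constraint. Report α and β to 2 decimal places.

α ≈ 2.14, β ≈ 2.96

With mean 0.42 fixed, write α = 0.42s, β = 0.58s where s = α+β.
Need P(θ < 0.16) = 0.1 under Beta(0.42s, 0.58s). Normal approximation: (q−m)/√(m(1−m)/s) ≈ z_{0.1} = -1.28, so s ≈ 0.42·0.58·(-1.28)²/(0.16−0.42)² = 5.9.
At s = 5.9: P(θ<0.16) ≈ 0.081. Adjusting to match 0.1 gives s ≈ 5.10.
So α = 0.42·5.10 ≈ 2.14, β = 0.58·5.10 ≈ 2.96.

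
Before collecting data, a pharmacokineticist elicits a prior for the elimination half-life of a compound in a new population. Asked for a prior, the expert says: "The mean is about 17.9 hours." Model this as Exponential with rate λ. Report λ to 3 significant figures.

Exponential mean = 1/λ, so λ = 1/17.9 = 0.0559.

λ ≈ 0.0559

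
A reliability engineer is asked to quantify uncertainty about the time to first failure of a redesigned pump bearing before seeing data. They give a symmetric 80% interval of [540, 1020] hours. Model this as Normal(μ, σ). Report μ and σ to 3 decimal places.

μ = 780.000, σ = 187.273

A symmetric 80% interval runs μ ± z·σ with z = 1.282.
Half-width = 240, so σ = 240/1.282 = 187.273.
μ is the interval midpoint, 780.000.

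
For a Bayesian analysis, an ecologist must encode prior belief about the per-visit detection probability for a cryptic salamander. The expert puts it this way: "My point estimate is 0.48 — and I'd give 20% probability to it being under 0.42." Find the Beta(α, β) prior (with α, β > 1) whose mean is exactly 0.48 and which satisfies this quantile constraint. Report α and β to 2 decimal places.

With mean 0.48 fixed, write α = 0.48s, β = 0.52s where s = α+β.
Need P(θ < 0.42) = 0.2 under Beta(0.48s, 0.52s). Normal approximation: (q−m)/√(m(1−m)/s) ≈ z_{0.2} = -0.842, so s ≈ 0.48·0.52·(-0.842)²/(0.42−0.48)² = 49.1.
At s = 49.1: P(θ<0.42) ≈ 0.201. Adjusting to match 0.2 gives s ≈ 49.38.
So α = 0.48·49.38 ≈ 23.70, β = 0.52·49.38 ≈ 25.68.

α ≈ 23.70, β ≈ 25.68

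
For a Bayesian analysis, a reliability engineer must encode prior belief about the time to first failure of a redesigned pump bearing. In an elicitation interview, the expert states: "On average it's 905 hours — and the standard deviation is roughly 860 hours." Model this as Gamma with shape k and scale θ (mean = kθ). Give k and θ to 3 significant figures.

For Gamma(k, scale θ): mean = kθ, variance = kθ², so CV = 1/√k.
CV = SD/mean = 860/905 = 0.9503, hence k = 1/CV² = 1.11.
Then θ = mean/k = 905/1.11 = 817.

k ≈ 1.11, θ ≈ 817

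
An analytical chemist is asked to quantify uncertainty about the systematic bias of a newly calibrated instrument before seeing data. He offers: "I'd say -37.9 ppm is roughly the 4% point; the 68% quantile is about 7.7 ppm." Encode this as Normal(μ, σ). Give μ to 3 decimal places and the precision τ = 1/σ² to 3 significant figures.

The p-quantile of Normal(μ,σ) is μ + z_p·σ, with z_{0.04} = -1.751 and z_{0.68} = 0.4677.
Eliminate σ: μ = (z₂·x₁ − z₁·x₂)/(z₂ − z₁) = (0.4677·-37.9 − (-1.751)·7.7)/2.218 = -1.914.
Then σ = (x₂ − x₁)/(z₂ − z₁) = (7.7 − -37.9)/2.218 = 20.555.
Precision τ = 1/σ² = 1/20.56² = 0.00237.

μ = -1.914, τ = 0.00237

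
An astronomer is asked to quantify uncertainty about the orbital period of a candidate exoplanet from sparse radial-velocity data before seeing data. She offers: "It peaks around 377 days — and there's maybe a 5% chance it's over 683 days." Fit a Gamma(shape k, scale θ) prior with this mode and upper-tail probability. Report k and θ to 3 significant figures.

Gamma(k,θ) with k>1 has mode (k−1)θ, so θ = 377/(k−1).
Need P(X < 683) = 0.95 with θ tied to k this way. Start at k = 2, θ = 377: P(X<683) ≈ 0.541.
Too low — raise k to concentrate. Iterating converges to k ≈ 8.89.
Then θ = 377/(8.89−1) ≈ 47.8.

k ≈ 8.89, θ ≈ 47.8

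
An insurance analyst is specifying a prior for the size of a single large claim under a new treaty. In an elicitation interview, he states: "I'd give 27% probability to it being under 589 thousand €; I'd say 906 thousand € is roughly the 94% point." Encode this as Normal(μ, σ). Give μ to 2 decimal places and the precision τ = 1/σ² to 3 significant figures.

μ = 678.62, τ = 4.68e-05

The p-quantile of Normal(μ,σ) is μ + z_p·σ, with z_{0.27} = -0.6128 and z_{0.94} = 1.555.
Eliminate σ: μ = (z₂·x₁ − z₁·x₂)/(z₂ − z₁) = (1.555·589 − (-0.6128)·906)/2.168 = 678.62.
Then σ = (x₂ − x₁)/(z₂ − z₁) = (906 − 589)/2.168 = 146.25.
Precision τ = 1/σ² = 1/146.2² = 4.68e-05.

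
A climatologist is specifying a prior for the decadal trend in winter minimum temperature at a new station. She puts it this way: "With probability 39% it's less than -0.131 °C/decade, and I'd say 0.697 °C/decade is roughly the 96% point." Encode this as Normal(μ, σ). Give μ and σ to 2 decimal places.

The p-quantile of Normal(μ,σ) is μ + z_p·σ, with z_{0.39} = -0.2793 and z_{0.96} = 1.751.
Eliminate σ: μ = (z₂·x₁ − z₁·x₂)/(z₂ − z₁) = (1.751·-0.131 − (-0.2793)·0.697)/2.03 = -0.02.
Then σ = (x₂ − x₁)/(z₂ − z₁) = (0.697 − -0.131)/2.03 = 0.41.

μ = -0.02, σ = 0.41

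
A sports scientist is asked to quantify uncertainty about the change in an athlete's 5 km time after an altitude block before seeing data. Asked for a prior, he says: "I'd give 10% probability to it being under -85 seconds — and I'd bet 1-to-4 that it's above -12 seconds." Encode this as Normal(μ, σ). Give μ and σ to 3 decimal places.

The p-quantile of Normal(μ,σ) is μ + z_p·σ, with z_{0.1} = -1.282 and z_{0.8} = 0.8416.
Eliminate σ: μ = (z₂·x₁ − z₁·x₂)/(z₂ − z₁) = (0.8416·-85 − (-1.282)·-12)/2.123 = -40.937.
Then σ = (x₂ − x₁)/(z₂ − z₁) = (-12 − -85)/2.123 = 34.383.

μ = -40.937, σ = 34.383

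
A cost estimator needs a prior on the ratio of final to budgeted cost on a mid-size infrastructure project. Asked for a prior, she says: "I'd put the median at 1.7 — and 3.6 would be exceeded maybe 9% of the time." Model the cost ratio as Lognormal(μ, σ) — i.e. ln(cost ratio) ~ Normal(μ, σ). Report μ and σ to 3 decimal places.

If T ~ Lognormal(μ,σ) then ln T ~ Normal(μ,σ), so the p-quantile of ln T is μ + z_p·σ.
ln(1.7) = 0.5306 and ln(3.6) = 1.281; z_{0.5} = 0, z_{0.91} = 1.341.
σ = (1.281 − 0.5306)/(1.341 − (0)) = 0.560.
μ = 0.5306 − (0)·0.560 = 0.531.

μ ≈ 0.531, σ ≈ 0.560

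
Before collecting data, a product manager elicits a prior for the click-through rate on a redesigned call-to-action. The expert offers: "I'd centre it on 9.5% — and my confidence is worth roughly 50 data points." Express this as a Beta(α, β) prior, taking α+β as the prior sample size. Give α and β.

Under the effective-sample-size interpretation, Beta(α, β) has prior mean α/(α+β) and prior sample size α+β.
So α+β = 50 and α/(α+β) = 0.095, giving α = 0.095·50 = 4.75 and β = 50 − 4.75 = 45.25.

α = 4.75, β = 45.25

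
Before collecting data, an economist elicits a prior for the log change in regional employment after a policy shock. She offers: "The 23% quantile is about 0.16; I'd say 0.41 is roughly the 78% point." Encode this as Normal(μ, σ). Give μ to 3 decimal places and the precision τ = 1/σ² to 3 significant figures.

The p-quantile of Normal(μ,σ) is μ + z_p·σ, with z_{0.23} = -0.7388 and z_{0.78} = 0.7722.
Eliminate σ: μ = (z₂·x₁ − z₁·x₂)/(z₂ − z₁) = (0.7722·0.16 − (-0.7388)·0.41)/1.511 = 0.282.
Then σ = (x₂ − x₁)/(z₂ − z₁) = (0.41 − 0.16)/1.511 = 0.165.
Precision τ = 1/σ² = 1/0.1654² = 36.5.

μ = 0.282, τ = 36.5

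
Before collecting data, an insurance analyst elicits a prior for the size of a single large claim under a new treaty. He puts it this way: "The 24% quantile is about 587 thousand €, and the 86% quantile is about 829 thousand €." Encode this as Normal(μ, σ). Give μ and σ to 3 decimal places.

μ = 682.669, σ = 135.451

The p-quantile of Normal(μ,σ) is μ + z_p·σ, with z_{0.24} = -0.7063 and z_{0.86} = 1.08.
Eliminate σ: μ = (z₂·x₁ − z₁·x₂)/(z₂ − z₁) = (1.08·587 − (-0.7063)·829)/1.787 = 682.669.
Then σ = (x₂ − x₁)/(z₂ − z₁) = (829 − 587)/1.787 = 135.451.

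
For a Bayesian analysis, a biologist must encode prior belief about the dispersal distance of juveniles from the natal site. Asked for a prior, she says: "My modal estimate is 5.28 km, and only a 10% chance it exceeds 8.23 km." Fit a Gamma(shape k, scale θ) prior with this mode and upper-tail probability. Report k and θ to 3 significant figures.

Gamma(k,θ) with k>1 has mode (k−1)θ, so θ = 5.28/(k−1).
Need P(X < 8.23) = 0.9 with θ tied to k this way. Start at k = 2, θ = 5.28: P(X<8.23) ≈ 0.462.
Too low — raise k to concentrate. Iterating converges to k ≈ 10.5.
Then θ = 5.28/(10.5−1) ≈ 0.556.

k ≈ 10.5, θ ≈ 0.556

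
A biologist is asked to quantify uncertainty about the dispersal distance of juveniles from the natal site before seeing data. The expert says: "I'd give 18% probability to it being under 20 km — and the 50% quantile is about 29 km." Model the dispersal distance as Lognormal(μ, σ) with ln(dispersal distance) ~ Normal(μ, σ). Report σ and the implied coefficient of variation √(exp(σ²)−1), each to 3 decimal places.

σ ≈ 0.406, CV ≈ 0.423

If T ~ Lognormal(μ,σ) then ln T ~ Normal(μ,σ), so the p-quantile of ln T is μ + z_p·σ.
ln(20) = 2.996 and ln(29) = 3.367; z_{0.18} = -0.9154, z_{0.5} = 0.
σ = (3.367 − 2.996)/(0 − (-0.9154)) = 0.406.
μ = 2.996 − (-0.9154)·0.406 = 3.367.
CV = √(exp(σ²)−1) = √(exp(0.1648)−1) = 0.423.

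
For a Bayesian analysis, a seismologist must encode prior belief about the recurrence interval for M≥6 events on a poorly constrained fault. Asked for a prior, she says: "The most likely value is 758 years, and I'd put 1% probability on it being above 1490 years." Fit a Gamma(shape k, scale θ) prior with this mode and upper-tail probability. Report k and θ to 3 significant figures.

Gamma(k,θ) with k>1 has mode (k−1)θ, so θ = 758/(k−1).
Need P(X < 1490) = 0.99 with θ tied to k this way. Start at k = 2, θ = 758: P(X<1490) ≈ 0.585.
Too low — raise k to concentrate. Iterating converges to k ≈ 11.8.
Then θ = 758/(11.8−1) ≈ 70.3.

k ≈ 11.8, θ ≈ 70.3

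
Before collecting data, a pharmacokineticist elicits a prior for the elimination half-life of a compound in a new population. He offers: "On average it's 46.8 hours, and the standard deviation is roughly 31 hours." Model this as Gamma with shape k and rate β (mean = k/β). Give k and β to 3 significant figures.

For Gamma(k, rate β): mean = k/β, variance = k/β², so CV = 1/√k.
CV = SD/mean = 31/46.8 = 0.6624, hence k = 1/CV² = 2.28.
Then β = k/mean = 2.28/46.8 = 0.0487.

k ≈ 2.28, β ≈ 0.0487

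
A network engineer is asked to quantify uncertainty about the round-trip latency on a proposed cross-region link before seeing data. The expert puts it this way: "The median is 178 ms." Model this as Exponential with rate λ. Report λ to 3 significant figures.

λ ≈ 0.00389

Exponential median = ln 2 / λ, so λ = ln 2 / 178.0 = 0.00389.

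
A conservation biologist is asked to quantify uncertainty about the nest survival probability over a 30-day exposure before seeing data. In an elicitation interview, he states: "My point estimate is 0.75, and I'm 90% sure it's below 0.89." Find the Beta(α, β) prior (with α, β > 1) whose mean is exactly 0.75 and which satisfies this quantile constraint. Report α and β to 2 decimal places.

α ≈ 9.81, β ≈ 3.27

With mean 0.75 fixed, write α = 0.75s, β = 0.25s where s = α+β.
Need P(θ < 0.89) = 0.9 under Beta(0.75s, 0.25s). Normal approximation: (q−m)/√(m(1−m)/s) ≈ z_{0.9} = 1.28, so s ≈ 0.75·0.25·(1.28)²/(0.89−0.75)² = 15.7.
At s = 15.7: P(θ<0.89) ≈ 0.924. Adjusting to match 0.9 gives s ≈ 13.08.
So α = 0.75·13.08 ≈ 9.81, β = 0.25·13.08 ≈ 3.27.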